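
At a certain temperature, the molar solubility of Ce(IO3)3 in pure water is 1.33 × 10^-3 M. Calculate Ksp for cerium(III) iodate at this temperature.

Ksp ≈ 8.45e-11

Ce(IO3)3(s) <=> Ce^3+ + 3 IO3^-
With molar solubility s: [Ce^3+] = s, [IO3^-] = 3s.
Ksp = [Ce^3+][IO3^-]^3
Substituting: Ksp = s(3s)^3 = 27s^4
With s = 1.33 × 10^-3: Ksp = 8.45 × 10^-11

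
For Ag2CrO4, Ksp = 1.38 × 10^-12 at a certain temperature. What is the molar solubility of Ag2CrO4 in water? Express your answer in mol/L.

s = 7.01e-5 M

Ag2CrO4(s) ⇌ 2 Ag^+ + CrO4^2-
Ksp = [Ag^+]^2[CrO4^2-]
Let s = molar solubility. Then [Ag^+] = 2s and [CrO4^2-] = s.
Ksp = (2s)^2s = 4s^3
s^3 = 1.38 × 10^-12 / 4, so s = 7.01 x 10^-5 M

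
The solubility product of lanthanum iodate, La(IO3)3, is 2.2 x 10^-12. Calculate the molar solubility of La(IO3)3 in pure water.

La(IO3)3(s) ⇌ La^3+ + 3 IO3^-
Ksp = [La^3+][IO3^-]^3
For each mole of La(IO3)3 that dissolves: [La^3+] = s, [IO3^-] = 3s.
So Ksp = s × (3s)^3 = 27s^4
Solving, s = (2.2 x 10^-12/27)^(1/4) = 5.3 × 10^-4 M

5.3 × 10^-4 M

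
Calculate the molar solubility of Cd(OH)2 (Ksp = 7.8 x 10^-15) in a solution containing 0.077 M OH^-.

s = 1.3 × 10^-12 M

Cd(OH)2(s) <=> Cd^2+(aq) + 2 OH^-(aq)
Ksp = [Cd^2+][OH^-]^2
Let s be the molar solubility in this solution. [Cd^2+] = s, [OH^-] = 0.077 + 2s ≈ 0.077 (common-ion effect: OH^- is already 0.077 M).
Ksp ≈ s × (0.077)^2
s = 1.3 x 10^-12 M
Check: 2s = 2.6 × 10^-12 ≪ 0.077, so the approximation is valid.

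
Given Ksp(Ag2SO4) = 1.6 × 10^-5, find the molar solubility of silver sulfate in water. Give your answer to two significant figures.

Ag2SO4(s) <=> 2 Ag^+(aq) + SO4^2-(aq)
Ksp = [Ag^+]^2[SO4^2-]
If s mol/L of Ag2SO4 dissolves, [Ag^+] = 2s and [SO4^2-] = s.
Ksp = (2s)^2s = 4s^3
s = (1.6 × 10^-5 / 4)^(1/3) = 1.6 × 10^-2 M

s = 0.016 M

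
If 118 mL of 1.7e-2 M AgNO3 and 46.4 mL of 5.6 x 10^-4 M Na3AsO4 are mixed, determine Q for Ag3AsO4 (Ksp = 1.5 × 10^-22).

Q ≈ 2.9e-10

Total volume = 118 + 46.4 = 164.4 mL.
[Ag^+] = 1.7 × 10^-2 × (118/164.4) = 1.22 × 10^-2 M
[AsO4^3-] = 5.6 × 10^-4 × (46.4/164.4) = 1.58 x 10^-4 M
Ag3AsO4(s) ⇌ 3 Ag^+ + AsO4^3-, so Q = [Ag^+]^3[AsO4^3-]
Q = (1.22 x 10^-2)^3(1.58 × 10^-4) = 2.9 × 10^-10
Q > Ksp, so Ag3AsO4 will precipitate.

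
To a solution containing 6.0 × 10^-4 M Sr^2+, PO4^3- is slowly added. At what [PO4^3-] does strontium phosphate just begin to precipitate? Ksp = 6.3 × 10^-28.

[PO4^3-] ≈ 1.7e-9 M

Sr3(PO4)2(s) ⇌ 3 Sr^2+(aq) + 2 PO4^3-(aq)
Ksp = [Sr^2+]^3[PO4^3-]^2
Precipitation begins when Q = Ksp. With [Sr^2+] = 6.0 × 10^-4 M:
6.3 × 10^-28 = (6.0 × 10^-4)^3 × [PO4^3-]^2
[PO4^3-] = (6.3 × 10^-28 / 2.16 × 10^-10)^(1/2) = 1.7 x 10^-9 M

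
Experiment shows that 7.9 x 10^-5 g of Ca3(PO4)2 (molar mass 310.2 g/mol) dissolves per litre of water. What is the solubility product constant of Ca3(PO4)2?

Ksp ≈ 1.2 × 10^-31

Molar solubility s = (7.9 × 10^-5 g/L) / (310.2 g/mol) = 2.55 × 10^-7 M.
Ca3(PO4)2(s) ⇌ 3 Ca^2+ + 2 PO4^3-
If s mol/L of Ca3(PO4)2 dissolves, [Ca^2+] = 3s and [PO4^3-] = 2s.
Ksp = [Ca^2+]^3[PO4^3-]^2
Ksp = (3s)^3(2s)^2 = 108s^5
Ksp = 108 × (2.55 × 10^-7)^5 = 1.2 x 10^-31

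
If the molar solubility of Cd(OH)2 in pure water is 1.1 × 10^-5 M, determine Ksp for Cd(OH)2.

Cd(OH)2(s) ⇌ Cd^2+ + 2 OH^-
If s mol/L of Cd(OH)2 dissolves, [Cd^2+] = s and [OH^-] = 2s.
Ksp = [Cd^2+][OH^-]^2
So Ksp = s × (2s)^2 = 4s^3
Ksp = 4 × (1.1 × 10^-5)^3 = 5.3 × 10^-15

Ksp ≈ 5.3e-15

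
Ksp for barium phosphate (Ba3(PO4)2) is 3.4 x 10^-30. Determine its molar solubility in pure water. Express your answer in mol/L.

Ba3(PO4)2(s) <=> 3 Ba^2+(aq) + 2 PO4^3-(aq)
Ksp = [Ba^2+]^3[PO4^3-]^2
Let s = molar solubility. Then [Ba^2+] = 3s and [PO4^3-] = 2s.
So Ksp = (3s)^3 × (2s)^2 = 108s^5
s^5 = 3.4 x 10^-30 / 108, so s = 5.0 × 10^-7 M

5.0 x 10^-7 M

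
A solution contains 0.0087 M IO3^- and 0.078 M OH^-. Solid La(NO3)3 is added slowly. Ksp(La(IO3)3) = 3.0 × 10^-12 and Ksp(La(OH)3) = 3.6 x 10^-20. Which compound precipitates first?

Precipitation of each salt starts when its ion product equals its Ksp.
For La(IO3)3: 3.0 × 10^-12 = (0.0087)^3 × [La^3+]  ⇒  [La^3+] = 4.6 × 10^-6 M.
For La(OH)3: 3.6 x 10^-20 = (0.078)^3 × [La^3+]  ⇒  [La^3+] = 7.6 × 10^-17 M.
The salt with the lower threshold [La^3+] precipitates first: La(OH)3.

La(OH)3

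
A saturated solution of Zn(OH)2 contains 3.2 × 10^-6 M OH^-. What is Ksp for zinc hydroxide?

1.6 x 10^-17

Zn(OH)2(s) ⇌ Zn^2+ + 2 OH^-
Stoichiometry gives [Zn^2+] = (1/2)[OH^-] = 1.60 × 10^-6 M.
Ksp = [Zn^2+][OH^-]^2
Ksp = 1.60 × 10^-6 × (3.2 × 10^-6)^2 = 1.6 × 10^-17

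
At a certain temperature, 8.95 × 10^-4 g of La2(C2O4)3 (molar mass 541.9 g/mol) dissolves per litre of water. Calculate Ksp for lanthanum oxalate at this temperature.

Molar solubility s = (8.95 × 10^-4 g/L) / (541.9 g/mol) = 1.652 × 10^-6 M.
La2(C2O4)3(s) <=> 2 La^3+(aq) + 3 C2O4^2-(aq)
For each mole of La2(C2O4)3 that dissolves: [La^3+] = 2s, [C2O4^2-] = 3s.
Ksp = [La^3+]^2[C2O4^2-]^3
So Ksp = (2s)^2 × (3s)^3 = 108s^5
With s = 1.652 x 10^-6: Ksp = 1.33 × 10^-27

Ksp ≈ 1.33 x 10^-27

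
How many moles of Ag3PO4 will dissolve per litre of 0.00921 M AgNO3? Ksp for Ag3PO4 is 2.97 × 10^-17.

Ag3PO4(s) ⇌ 3 Ag^+ + PO4^3-
Ksp = [Ag^+]^3[PO4^3-]
Let s = moles of Ag3PO4 that dissolve per litre. [Ag^+] = 0.00921 + 3s ≈ 0.00921, [PO4^3-] = s (common-ion effect: Ag^+ is already 0.00921 M).
Ksp ≈ (0.00921)^3 × s
s = 3.80 x 10^-11 M
Check: 3s = 1.1 × 10^-10 ≪ 0.00921, so the approximation is valid.

3.80e-11 M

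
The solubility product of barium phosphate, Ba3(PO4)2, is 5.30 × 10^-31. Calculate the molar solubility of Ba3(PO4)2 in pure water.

Ba3(PO4)2(s) <=> 3 Ba^2+(aq) + 2 PO4^3-(aq)
Ksp = [Ba^2+]^3[PO4^3-]^2
For each mole of Ba3(PO4)2 that dissolves: [Ba^2+] = 3s, [PO4^3-] = 2s.
Substituting: Ksp = (3s)^3(2s)^2 = 108s^5
s^5 = 5.30 × 10^-31 / 108, so s = 3.45 × 10^-7 M

s = 3.45e-7 M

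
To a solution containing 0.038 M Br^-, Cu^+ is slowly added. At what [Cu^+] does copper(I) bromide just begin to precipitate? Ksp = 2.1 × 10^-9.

CuBr(s) ⇌ Cu^+(aq) + Br^-(aq)
Ksp = [Cu^+][Br^-]
Precipitation begins when Q = Ksp. With [Br^-] = 0.038 M:
2.1 × 10^-9 = (0.038) × [Cu^+]
[Cu^+] = (2.1 × 10^-9 / 3.8 × 10^-2) = 5.5 × 10^-8 M

[Cu^+] ≈ 5.5e-8 M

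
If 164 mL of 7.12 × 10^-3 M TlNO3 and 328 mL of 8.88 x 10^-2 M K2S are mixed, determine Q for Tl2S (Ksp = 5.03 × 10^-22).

Total volume = 164 + 328 = 492 mL.
[Tl^+] = 7.12 x 10^-3 × (164/492) = 2.373 × 10^-3 M
[S^2-] = 8.88 x 10^-2 × (328/492) = 5.920 × 10^-2 M
Tl2S(s) ⇌ 2 Tl^+ + S^2-, so Q = [Tl^+]^2[S^2-]
Q = (2.373 × 10^-3)^2(5.920 × 10^-2) = 3.33 x 10^-7
Q > Ksp, so Tl2S will precipitate.

3.33e-7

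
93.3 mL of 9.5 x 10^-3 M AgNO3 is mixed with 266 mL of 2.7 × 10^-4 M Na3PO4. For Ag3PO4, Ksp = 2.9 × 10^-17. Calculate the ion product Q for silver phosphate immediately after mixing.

Total volume = 93.3 + 266 = 359.3 mL.
[Ag^+] = 9.5 × 10^-3 × (93.3/359.3) = 2.47 × 10^-3 M
[PO4^3-] = 2.7 × 10^-4 × (266/359.3) = 2.00 × 10^-4 M
Ag3PO4(s) ⇌ 3 Ag^+ + PO4^3-, so Q = [Ag^+]^3[PO4^3-]
Q = (2.47 × 10^-3)^3(2.00 × 10^-4) = 3.0 × 10^-12
Q > Ksp, so Ag3PO4 will precipitate.

3.0 × 10^-12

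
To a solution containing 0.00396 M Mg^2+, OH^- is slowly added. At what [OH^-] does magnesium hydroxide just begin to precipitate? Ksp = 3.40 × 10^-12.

[OH^-] = 2.93e-5 M

Mg(OH)2(s) <=> Mg^2+ + 2 OH^-
Ksp = [Mg^2+][OH^-]^2
Precipitation begins when Q = Ksp. With [Mg^2+] = 0.00396 M:
3.40 × 10^-12 = (0.00396) × [OH^-]^2
[OH^-] = (3.40 × 10^-12 / 3.96 × 10^-3)^(1/2) = 2.93 x 10^-5 M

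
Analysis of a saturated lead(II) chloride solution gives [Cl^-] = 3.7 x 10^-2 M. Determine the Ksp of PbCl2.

PbCl2(s) ⇌ Pb^2+ + 2 Cl^-
Stoichiometry gives [Pb^2+] = (1/2)[Cl^-] = 1.85 × 10^-2 M.
Ksp = [Pb^2+][Cl^-]^2
Ksp = 1.85 × 10^-2 × (3.7 × 10^-2)^2 = 2.5 x 10^-5

Ksp ≈ 2.5e-5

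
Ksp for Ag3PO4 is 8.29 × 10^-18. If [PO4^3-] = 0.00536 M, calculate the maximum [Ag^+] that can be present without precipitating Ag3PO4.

Ag3PO4(s) ⇌ 3 Ag^+(aq) + PO4^3-(aq)
Ksp = [Ag^+]^3[PO4^3-]
Precipitation begins when Q = Ksp. With [PO4^3-] = 0.00536 M:
8.29 × 10^-18 = (0.00536) × [Ag^+]^3
[Ag^+] = (8.29 × 10^-18 / 5.36 × 10^-3)^(1/3) = 1.16 × 10^-5 M

1.16e-5 M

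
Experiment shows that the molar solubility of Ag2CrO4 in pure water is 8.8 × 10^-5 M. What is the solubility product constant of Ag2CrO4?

Ag2CrO4(s) ⇌ 2 Ag^+(aq) + CrO4^2-(aq)
If s mol/L of Ag2CrO4 dissolves, [Ag^+] = 2s and [CrO4^2-] = s.
Ksp = [Ag^+]^2[CrO4^2-]
Ksp = (2s)^2s = 4s^3
With s = 8.8 × 10^-5: Ksp = 2.7 × 10^-12

2.7e-12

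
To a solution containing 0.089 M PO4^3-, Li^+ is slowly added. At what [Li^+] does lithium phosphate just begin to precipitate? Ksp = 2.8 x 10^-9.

Li3PO4(s) ⇌ 3 Li^+ + PO4^3-
Ksp = [Li^+]^3[PO4^3-]
Precipitation begins when Q = Ksp. With [PO4^3-] = 0.089 M:
2.8 x 10^-9 = (0.089) × [Li^+]^3
[Li^+] = (2.8 x 10^-9 / 8.9 x 10^-2)^(1/3) = 3.2 x 10^-3 M

3.2e-3 M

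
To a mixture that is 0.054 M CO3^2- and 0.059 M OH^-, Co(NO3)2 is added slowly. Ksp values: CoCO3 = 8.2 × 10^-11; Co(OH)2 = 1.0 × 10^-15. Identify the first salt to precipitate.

Co(OH)2

Precipitation of each salt starts when its ion product equals its Ksp.
For CoCO3: 8.2 × 10^-11 = 0.054 × [Co^2+]  ⇒  [Co^2+] = 1.5 × 10^-9 M.
For Co(OH)2: 1.0 × 10^-15 = (0.059)^2 × [Co^2+]  ⇒  [Co^2+] = 2.9 × 10^-13 M.
The salt with the lower threshold [Co^2+] precipitates first: Co(OH)2.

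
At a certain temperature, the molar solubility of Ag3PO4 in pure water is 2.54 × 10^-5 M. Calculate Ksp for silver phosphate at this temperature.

Ksp = 1.12 × 10^-17

Ag3PO4(s) <=> 3 Ag^+ + PO4^3-
For each mole of Ag3PO4 that dissolves: [Ag^+] = 3s, [PO4^3-] = s.
Ksp = [Ag^+]^3[PO4^3-]
Substituting: Ksp = (3s)^3s = 27s^4
Ksp = 27 × (2.54 x 10^-5)^4 = 1.12 × 10^-17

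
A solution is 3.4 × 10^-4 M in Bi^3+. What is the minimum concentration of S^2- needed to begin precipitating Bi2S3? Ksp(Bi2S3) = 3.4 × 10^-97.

Bi2S3(s) <=> 2 Bi^3+ + 3 S^2-
Ksp = [Bi^3+]^2[S^2-]^3
Precipitation begins when Q = Ksp. With [Bi^3+] = 3.4 × 10^-4 M:
3.4 × 10^-97 = (3.4 × 10^-4)^2 × [S^2-]^3
[S^2-] = (3.4 × 10^-97 / 1.16 × 10^-7)^(1/3) = 1.4 × 10^-30 M

1.4 × 10^-30 M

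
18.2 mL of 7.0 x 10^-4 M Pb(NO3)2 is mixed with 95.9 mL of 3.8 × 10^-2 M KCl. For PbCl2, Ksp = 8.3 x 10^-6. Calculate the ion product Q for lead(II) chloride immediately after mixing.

Total volume = 18.2 + 95.9 = 114.1 mL.
[Pb^2+] = 7.0 × 10^-4 × (18.2/114.1) = 1.12 × 10^-4 M
[Cl^-] = 3.8 × 10^-2 × (95.9/114.1) = 3.19 × 10^-2 M
PbCl2(s) ⇌ Pb^2+ + 2 Cl^-, so Q = [Pb^2+][Cl^-]^2
Q = (1.12 x 10^-4)(3.19 × 10^-2)^2 = 1.1 × 10^-7
Q < Ksp, so no precipitate of PbCl2 forms.

Q = 1.1 × 10^-7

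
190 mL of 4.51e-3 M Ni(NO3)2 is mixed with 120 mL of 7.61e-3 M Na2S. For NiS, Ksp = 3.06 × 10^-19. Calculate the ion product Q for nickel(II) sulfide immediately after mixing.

Total volume = 190 + 120 = 310 mL.
[Ni^2+] = 4.51 × 10^-3 × (190/310) = 2.764 × 10^-3 M
[S^2-] = 7.61 x 10^-3 × (120/310) = 2.946 × 10^-3 M
NiS(s) ⇌ Ni^2+(aq) + S^2-(aq), so Q = [Ni^2+][S^2-]
Q = (2.764 × 10^-3)(2.946 x 10^-3) = 8.14 × 10^-6
Q > Ksp, so NiS will precipitate.

8.14 × 10^-6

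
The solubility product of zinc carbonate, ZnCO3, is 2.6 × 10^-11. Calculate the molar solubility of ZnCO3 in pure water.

s = 5.1 x 10^-6 M

ZnCO3(s) ⇌ Zn^2+(aq) + CO3^2-(aq)
Ksp = [Zn^2+][CO3^2-]
For each mole of ZnCO3 that dissolves: [Zn^2+] = s, [CO3^2-] = s.
Ksp = (s)(s) = s^2
s = √(2.6 × 10^-11) = 5.1 × 10^-6 M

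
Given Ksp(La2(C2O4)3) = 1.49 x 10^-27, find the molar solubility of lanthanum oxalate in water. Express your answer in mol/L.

s ≈ 1.69e-6 M

La2(C2O4)3(s) ⇌ 2 La^3+(aq) + 3 C2O4^2-(aq)
Ksp = [La^3+]^2[C2O4^2-]^3
If s mol/L of La2(C2O4)3 dissolves, [La^3+] = 2s and [C2O4^2-] = 3s.
Substituting: Ksp = (2s)^2(3s)^3 = 108s^5
s^5 = 1.49 x 10^-27 / 108, so s = 1.69 × 10^-6 M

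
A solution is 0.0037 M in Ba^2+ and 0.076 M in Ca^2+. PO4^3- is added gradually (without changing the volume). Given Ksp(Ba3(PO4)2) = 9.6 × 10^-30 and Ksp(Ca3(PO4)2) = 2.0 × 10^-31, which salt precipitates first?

Each salt begins to precipitate when Q = Ksp, i.e. when [PO4^3-] reaches its threshold.
For Ba3(PO4)2: 9.6 × 10^-30 = (0.0037)^3 × [PO4^3-]^2  ⇒  [PO4^3-] = 1.4 x 10^-11 M.
For Ca3(PO4)2: 2.0 × 10^-31 = (0.076)^3 × [PO4^3-]^2  ⇒  [PO4^3-] = 2.1 × 10^-14 M.
The salt with the lower threshold [PO4^3-] precipitates first: Ca3(PO4)2.

Ca3(PO4)2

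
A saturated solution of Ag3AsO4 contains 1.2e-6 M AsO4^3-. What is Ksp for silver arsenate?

5.6 x 10^-23

Ag3AsO4(s) ⇌ 3 Ag^+(aq) + AsO4^3-(aq)
Stoichiometry gives [Ag^+] = (3/1)[AsO4^3-] = 3.60 × 10^-6 M.
Ksp = [Ag^+]^3[AsO4^3-]
Ksp = (3.60 × 10^-6)^3 × 1.2 × 10^-6 = 5.6 × 10^-23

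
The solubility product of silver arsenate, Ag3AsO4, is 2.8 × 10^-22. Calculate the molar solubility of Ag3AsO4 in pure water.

Ag3AsO4(s) <=> 3 Ag^+(aq) + AsO4^3-(aq)
Ksp = [Ag^+]^3[AsO4^3-]
With molar solubility s: [Ag^+] = 3s, [AsO4^3-] = s.
Ksp = (3s)^3s = 27s^4
Solving, s = (2.8 × 10^-22/27)^(1/4) = 1.8 × 10^-6 M

s = 1.8e-6 M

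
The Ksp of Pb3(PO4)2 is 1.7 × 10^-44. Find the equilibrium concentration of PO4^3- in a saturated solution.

Pb3(PO4)2(s) ⇌ 3 Pb^2+(aq) + 2 PO4^3-(aq)
Ksp = [Pb^2+]^3[PO4^3-]^2
For each mole of Pb3(PO4)2 that dissolves: [Pb^2+] = 3s, [PO4^3-] = 2s.
Substituting: Ksp = (3s)^3(2s)^2 = 108s^5
Solving, s = (1.7 × 10^-44/108)^(1/5) = 6.91 x 10^-10 M
[PO4^3-] = 2s = 1.4 × 10^-9 M

[PO4^3-] ≈ 1.4e-9 M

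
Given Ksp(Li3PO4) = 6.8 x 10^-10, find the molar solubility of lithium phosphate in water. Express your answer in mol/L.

Li3PO4(s) <=> 3 Li^+(aq) + PO4^3-(aq)
Ksp = [Li^+]^3[PO4^3-]
Let s = molar solubility. Then [Li^+] = 3s and [PO4^3-] = s.
Ksp = (3s)^3s = 27s^4
Solving, s = (6.8 x 10^-10/27)^(1/4) = 2.2 × 10^-3 M

2.2 × 10^-3 M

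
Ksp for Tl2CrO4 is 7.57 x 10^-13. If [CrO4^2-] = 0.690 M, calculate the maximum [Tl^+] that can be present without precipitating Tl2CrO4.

Tl2CrO4(s) <=> 2 Tl^+ + CrO4^2-
Ksp = [Tl^+]^2[CrO4^2-]
Precipitation begins when Q = Ksp. With [CrO4^2-] = 0.690 M:
7.57 x 10^-13 = (0.690) × [Tl^+]^2
[Tl^+] = (7.57 x 10^-13 / 6.90 × 10^-1)^(1/2) = 1.05 x 10^-6 M

[Tl^+] ≈ 1.05e-6 M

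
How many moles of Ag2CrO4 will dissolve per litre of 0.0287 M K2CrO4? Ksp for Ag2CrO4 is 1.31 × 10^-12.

Ag2CrO4(s) ⇌ 2 Ag^+ + CrO4^2-
Ksp = [Ag^+]^2[CrO4^2-]
Let s = moles of Ag2CrO4 that dissolve per litre. [Ag^+] = 2s, [CrO4^2-] = 0.0287 + s ≈ 0.0287 (common-ion effect: CrO4^2- is already 0.0287 M).
Ksp ≈ (2s)^2 × 0.0287
s = 3.38 x 10^-6 M
Check: s = 3.4 × 10^-6 ≪ 0.0287, so the approximation is valid.

s = 3.38 × 10^-6 M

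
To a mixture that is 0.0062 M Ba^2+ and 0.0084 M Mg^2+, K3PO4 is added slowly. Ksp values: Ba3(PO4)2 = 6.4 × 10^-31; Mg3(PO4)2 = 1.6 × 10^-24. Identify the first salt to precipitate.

Each salt begins to precipitate when Q = Ksp, i.e. when [PO4^3-] reaches its threshold.
For Ba3(PO4)2: 6.4 × 10^-31 = (0.0062)^3 × [PO4^3-]^2  ⇒  [PO4^3-] = 1.6 × 10^-12 M.
For Mg3(PO4)2: 1.6 × 10^-24 = (0.0084)^3 × [PO4^3-]^2  ⇒  [PO4^3-] = 1.6 × 10^-9 M.
The salt with the lower threshold [PO4^3-] precipitates first: Ba3(PO4)2.

Ba3(PO4)2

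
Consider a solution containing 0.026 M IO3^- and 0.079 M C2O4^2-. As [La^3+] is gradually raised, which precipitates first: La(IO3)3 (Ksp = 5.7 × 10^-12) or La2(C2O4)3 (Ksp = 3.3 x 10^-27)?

La2(C2O4)3

Each salt begins to precipitate when Q = Ksp, i.e. when [La^3+] reaches its threshold.
For La(IO3)3: 5.7 × 10^-12 = (0.026)^3 × [La^3+]  ⇒  [La^3+] = 3.2 x 10^-7 M.
For La2(C2O4)3: 3.3 x 10^-27 = (0.079)^3 × [La^3+]^2  ⇒  [La^3+] = 2.6 x 10^-12 M.
The salt with the lower threshold [La^3+] precipitates first: La2(C2O4)3.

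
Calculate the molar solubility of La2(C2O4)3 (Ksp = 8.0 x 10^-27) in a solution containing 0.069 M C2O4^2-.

La2(C2O4)3(s) <=> 2 La^3+ + 3 C2O4^2-
Ksp = [La^3+]^2[C2O4^2-]^3
If s mol/L dissolves here, [La^3+] = 2s, [C2O4^2-] = 0.069 + 3s ≈ 0.069 (common-ion effect: C2O4^2- is already 0.069 M).
Ksp ≈ (2s)^2 × (0.069)^3
s = 2.5 x 10^-12 M
Check: 3s = 7.4 × 10^-12 ≪ 0.069, so the approximation is valid.

s = 2.5e-12 M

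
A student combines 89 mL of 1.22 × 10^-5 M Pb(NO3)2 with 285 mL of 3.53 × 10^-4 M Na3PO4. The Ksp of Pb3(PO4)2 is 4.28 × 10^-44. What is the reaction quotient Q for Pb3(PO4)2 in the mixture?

1.77e-24

Total volume = 89 + 285 = 374 mL.
[Pb^2+] = 1.22 × 10^-5 × (89/374) = 2.903 x 10^-6 M
[PO4^3-] = 3.53 × 10^-4 × (285/374) = 2.690 × 10^-4 M
Pb3(PO4)2(s) ⇌ 3 Pb^2+ + 2 PO4^3-, so Q = [Pb^2+]^3[PO4^3-]^2
Q = (2.903 × 10^-6)^3(2.690 × 10^-4)^2 = 1.77 × 10^-24
Q > Ksp, so Pb3(PO4)2 will precipitate.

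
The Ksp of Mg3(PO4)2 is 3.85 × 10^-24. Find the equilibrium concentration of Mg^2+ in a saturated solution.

Mg3(PO4)2(s) <=> 3 Mg^2+(aq) + 2 PO4^3-(aq)
Ksp = [Mg^2+]^3[PO4^3-]^2
Let s = molar solubility. Then [Mg^2+] = 3s and [PO4^3-] = 2s.
So Ksp = (3s)^3 × (2s)^2 = 108s^5
Solving, s = (3.85 × 10^-24/108)^(1/5) = 8.136 × 10^-6 M
[Mg^2+] = 3s = 2.44 x 10^-5 M

[Mg^2+] = 2.44e-5 M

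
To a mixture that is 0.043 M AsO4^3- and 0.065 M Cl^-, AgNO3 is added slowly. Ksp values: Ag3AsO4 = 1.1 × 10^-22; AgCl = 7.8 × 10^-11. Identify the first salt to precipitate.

Each salt begins to precipitate when Q = Ksp, i.e. when [Ag^+] reaches its threshold.
For Ag3AsO4: 1.1 × 10^-22 = 0.043 × [Ag^+]^3  ⇒  [Ag^+] = 1.4 x 10^-7 M.
For AgCl: 7.8 × 10^-11 = 0.065 × [Ag^+]  ⇒  [Ag^+] = 1.2 × 10^-9 M.
The salt with the lower threshold [Ag^+] precipitates first: AgCl.

AgCl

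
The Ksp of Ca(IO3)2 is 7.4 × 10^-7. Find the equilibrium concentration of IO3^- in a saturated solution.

Ca(IO3)2(s) ⇌ Ca^2+(aq) + 2 IO3^-(aq)
Ksp = [Ca^2+][IO3^-]^2
For each mole of Ca(IO3)2 that dissolves: [Ca^2+] = s, [IO3^-] = 2s.
Substituting: Ksp = s(2s)^2 = 4s^3
s = (7.4 × 10^-7 / 4)^(1/3) = 5.70 × 10^-3 M
[IO3^-] = 2s = 1.1 × 10^-2 M

1.1 × 10^-2 M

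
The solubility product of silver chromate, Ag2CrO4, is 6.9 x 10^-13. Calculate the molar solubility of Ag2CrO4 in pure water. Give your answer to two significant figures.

Ag2CrO4(s) ⇌ 2 Ag^+ + CrO4^2-
Ksp = [Ag^+]^2[CrO4^2-]
Let s = molar solubility. Then [Ag^+] = 2s and [CrO4^2-] = s.
So Ksp = (2s)^2 × s = 4s^3
s = (6.9 x 10^-13 / 4)^(1/3) = 5.6 × 10^-5 M

5.6e-5 M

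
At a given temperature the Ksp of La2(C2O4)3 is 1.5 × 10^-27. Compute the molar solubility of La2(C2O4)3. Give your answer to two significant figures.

s = 1.7 x 10^-6 M

La2(C2O4)3(s) <=> 2 La^3+ + 3 C2O4^2-
Ksp = [La^3+]^2[C2O4^2-]^3
Let s = molar solubility. Then [La^3+] = 2s and [C2O4^2-] = 3s.
So Ksp = (2s)^2 × (3s)^3 = 108s^5
s = (1.5 × 10^-27 / 108)^(1/5) = 1.7 × 10^-6 M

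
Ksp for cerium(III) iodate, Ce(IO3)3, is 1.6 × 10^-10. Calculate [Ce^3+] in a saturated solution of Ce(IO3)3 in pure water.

1.6 x 10^-3 M

Ce(IO3)3(s) <=> Ce^3+(aq) + 3 IO3^-(aq)
Ksp = [Ce^3+][IO3^-]^3
With molar solubility s: [Ce^3+] = s, [IO3^-] = 3s.
So Ksp = s × (3s)^3 = 27s^4
s = (1.6 × 10^-10 / 27)^(1/4) = 1.56 x 10^-3 M
[Ce^3+] = s = 1.6 × 10^-3 M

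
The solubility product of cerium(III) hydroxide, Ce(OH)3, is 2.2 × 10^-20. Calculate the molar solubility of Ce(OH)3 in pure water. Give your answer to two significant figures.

Ce(OH)3(s) <=> Ce^3+(aq) + 3 OH^-(aq)
Ksp = [Ce^3+][OH^-]^3
Let s = molar solubility. Then [Ce^3+] = s and [OH^-] = 3s.
So Ksp = s × (3s)^3 = 27s^4
Solving, s = (2.2 × 10^-20/27)^(1/4) = 5.3 x 10^-6 M

s ≈ 5.3 x 10^-6 M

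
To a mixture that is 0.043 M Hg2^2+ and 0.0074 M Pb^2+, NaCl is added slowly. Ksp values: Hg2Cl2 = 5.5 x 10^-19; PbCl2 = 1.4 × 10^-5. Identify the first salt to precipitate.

Hg2Cl2

Precipitation of each salt starts when its ion product equals its Ksp.
For Hg2Cl2: 5.5 x 10^-19 = 0.043 × [Cl^-]^2  ⇒  [Cl^-] = 3.6 × 10^-9 M.
For PbCl2: 1.4 × 10^-5 = 0.0074 × [Cl^-]^2  ⇒  [Cl^-] = 4.3 x 10^-2 M.
The salt with the lower threshold [Cl^-] precipitates first: Hg2Cl2.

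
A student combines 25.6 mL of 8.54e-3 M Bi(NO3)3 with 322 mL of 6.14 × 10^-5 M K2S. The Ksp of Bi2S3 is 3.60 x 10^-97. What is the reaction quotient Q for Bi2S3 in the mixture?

Q ≈ 7.28 × 10^-20

Total volume = 25.6 + 322 = 347.6 mL.
[Bi^3+] = 8.54 x 10^-3 × (25.6/347.6) = 6.290 × 10^-4 M
[S^2-] = 6.14 × 10^-5 × (322/347.6) = 5.688 × 10^-5 M
Bi2S3(s) ⇌ 2 Bi^3+(aq) + 3 S^2-(aq), so Q = [Bi^3+]^2[S^2-]^3
Q = (6.290 × 10^-4)^2(5.688 × 10^-5)^3 = 7.28 x 10^-20
Q > Ksp, so Bi2S3 will precipitate.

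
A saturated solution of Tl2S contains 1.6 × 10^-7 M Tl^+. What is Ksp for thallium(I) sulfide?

Tl2S(s) ⇌ 2 Tl^+(aq) + S^2-(aq)
Stoichiometry gives [S^2-] = (1/2)[Tl^+] = 8.00 × 10^-8 M.
Ksp = [Tl^+]^2[S^2-]
Ksp = (1.6 × 10^-7)^2 × 8.00 x 10^-8 = 2.0 × 10^-21

Ksp = 2.0 x 10^-21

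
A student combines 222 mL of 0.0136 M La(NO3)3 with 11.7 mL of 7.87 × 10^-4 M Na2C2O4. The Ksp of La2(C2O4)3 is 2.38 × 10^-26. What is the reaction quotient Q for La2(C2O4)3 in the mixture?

Total volume = 222 + 11.7 = 233.7 mL.
[La^3+] = 1.36 x 10^-2 × (222/233.7) = 1.292 x 10^-2 M
[C2O4^2-] = 7.87 × 10^-4 × (11.7/233.7) = 3.940 × 10^-5 M
La2(C2O4)3(s) ⇌ 2 La^3+ + 3 C2O4^2-, so Q = [La^3+]^2[C2O4^2-]^3
Q = (1.292 × 10^-2)^2(3.940 × 10^-5)^3 = 1.02 × 10^-17
Q > Ksp, so La2(C2O4)3 will precipitate.

1.02 x 10^-17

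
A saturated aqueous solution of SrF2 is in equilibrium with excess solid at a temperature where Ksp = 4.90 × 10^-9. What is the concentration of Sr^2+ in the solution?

[Sr^2+] = 1.07e-3 M

SrF2(s) ⇌ Sr^2+(aq) + 2 F^-(aq)
Ksp = [Sr^2+][F^-]^2
For each mole of SrF2 that dissolves: [Sr^2+] = s, [F^-] = 2s.
Ksp = s(2s)^2 = 4s^3
Solving, s = (4.90 × 10^-9/4)^(1/3) = 1.070 × 10^-3 M
[Sr^2+] = s = 1.07 × 10^-3 M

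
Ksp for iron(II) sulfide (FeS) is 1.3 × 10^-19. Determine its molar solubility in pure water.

s = 3.6e-10 M

FeS(s) ⇌ Fe^2+ + S^2-
Ksp = [Fe^2+][S^2-]
For each mole of FeS that dissolves: [Fe^2+] = s, [S^2-] = s.
Ksp = s^2
s = (1.3 × 10^-19)^(1/2) = 3.6 × 10^-10 M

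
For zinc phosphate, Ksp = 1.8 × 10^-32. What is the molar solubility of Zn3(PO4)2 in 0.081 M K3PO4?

4.7 × 10^-11 M

Zn3(PO4)2(s) ⇌ 3 Zn^2+ + 2 PO4^3-
Ksp = [Zn^2+]^3[PO4^3-]^2
Let s = moles of Zn3(PO4)2 that dissolve per litre. [Zn^2+] = 3s, [PO4^3-] = 0.081 + 2s ≈ 0.081 (common-ion effect: PO4^3- is already 0.081 M).
Ksp ≈ (3s)^3 × (0.081)^2
s = 4.7 × 10^-11 M
Check: 2s = 9.3 × 10^-11 ≪ 0.081, so the approximation is valid.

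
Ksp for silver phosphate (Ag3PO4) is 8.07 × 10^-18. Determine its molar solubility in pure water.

Ag3PO4(s) ⇌ 3 Ag^+(aq) + PO4^3-(aq)
Ksp = [Ag^+]^3[PO4^3-]
Let s = molar solubility. Then [Ag^+] = 3s and [PO4^3-] = s.
Ksp = (3s)^3s = 27s^4
s = (8.07 × 10^-18 / 27)^(1/4) = 2.34 x 10^-5 M

2.34 × 10^-5 M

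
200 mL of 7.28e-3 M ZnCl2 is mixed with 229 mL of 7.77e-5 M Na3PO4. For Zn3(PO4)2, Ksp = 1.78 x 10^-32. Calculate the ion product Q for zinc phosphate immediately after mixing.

Q ≈ 6.73 × 10^-17

Total volume = 200 + 229 = 429 mL.
[Zn^2+] = 7.28 x 10^-3 × (200/429) = 3.394 × 10^-3 M
[PO4^3-] = 7.77 x 10^-5 × (229/429) = 4.148 × 10^-5 M
Zn3(PO4)2(s) ⇌ 3 Zn^2+ + 2 PO4^3-, so Q = [Zn^2+]^3[PO4^3-]^2
Q = (3.394 × 10^-3)^3(4.148 x 10^-5)^2 = 6.73 x 10^-17
Q > Ksp, so Zn3(PO4)2 will precipitate.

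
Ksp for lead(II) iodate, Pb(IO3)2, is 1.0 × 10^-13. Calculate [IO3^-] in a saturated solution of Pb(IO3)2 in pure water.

Pb(IO3)2(s) <=> Pb^2+ + 2 IO3^-
Ksp = [Pb^2+][IO3^-]^2
If s mol/L of Pb(IO3)2 dissolves, [Pb^2+] = s and [IO3^-] = 2s.
Substituting: Ksp = s(2s)^2 = 4s^3
Solving, s = (1.0 × 10^-13/4)^(1/3) = 2.92 × 10^-5 M
[IO3^-] = 2s = 5.8 × 10^-5 M

5.8 × 10^-5 M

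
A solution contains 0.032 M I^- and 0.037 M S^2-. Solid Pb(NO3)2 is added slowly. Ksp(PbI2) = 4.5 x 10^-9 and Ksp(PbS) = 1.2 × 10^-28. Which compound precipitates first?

Precipitation of each salt starts when its ion product equals its Ksp.
For PbI2: 4.5 x 10^-9 = (0.032)^2 × [Pb^2+]  ⇒  [Pb^2+] = 4.4 × 10^-6 M.
For PbS: 1.2 × 10^-28 = 0.037 × [Pb^2+]  ⇒  [Pb^2+] = 3.2 x 10^-27 M.
The salt with the lower threshold [Pb^2+] precipitates first: PbS.

PbS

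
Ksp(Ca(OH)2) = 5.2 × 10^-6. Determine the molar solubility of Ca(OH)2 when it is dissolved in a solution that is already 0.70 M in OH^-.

s ≈ 1.1 × 10^-5 M

Ca(OH)2(s) <=> Ca^2+ + 2 OH^-
Ksp = [Ca^2+][OH^-]^2
If s mol/L dissolves here, [Ca^2+] = s, [OH^-] = 0.70 + 2s ≈ 0.70 (Ksp is small, so little additional dissolves).
Ksp ≈ s × (0.70)^2
s = 1.1 x 10^-5 M
Check: 2s = 2.1 × 10^-5 ≪ 0.70, so the approximation is valid.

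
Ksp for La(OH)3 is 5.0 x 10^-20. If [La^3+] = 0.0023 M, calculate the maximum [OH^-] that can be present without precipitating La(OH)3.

La(OH)3(s) ⇌ La^3+(aq) + 3 OH^-(aq)
Ksp = [La^3+][OH^-]^3
Precipitation begins when Q = Ksp. With [La^3+] = 0.0023 M:
5.0 x 10^-20 = (0.0023) × [OH^-]^3
[OH^-] = (5.0 x 10^-20 / 2.3 x 10^-3)^(1/3) = 2.8 x 10^-6 M

2.8 x 10^-6 M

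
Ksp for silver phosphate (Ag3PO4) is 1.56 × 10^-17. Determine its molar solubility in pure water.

Ag3PO4(s) ⇌ 3 Ag^+ + PO4^3-
Ksp = [Ag^+]^3[PO4^3-]
For each mole of Ag3PO4 that dissolves: [Ag^+] = 3s, [PO4^3-] = s.
So Ksp = (3s)^3 × s = 27s^4
s = (1.56 × 10^-17 / 27)^(1/4) = 2.76 x 10^-5 M

2.76 × 10^-5 M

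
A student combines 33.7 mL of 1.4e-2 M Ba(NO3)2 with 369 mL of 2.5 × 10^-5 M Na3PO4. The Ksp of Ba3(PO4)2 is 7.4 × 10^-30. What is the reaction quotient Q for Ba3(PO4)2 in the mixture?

Total volume = 33.7 + 369 = 402.7 mL.
[Ba^2+] = 1.4 x 10^-2 × (33.7/402.7) = 1.17 x 10^-3 M
[PO4^3-] = 2.5 x 10^-5 × (369/402.7) = 2.29 × 10^-5 M
Ba3(PO4)2(s) ⇌ 3 Ba^2+ + 2 PO4^3-, so Q = [Ba^2+]^3[PO4^3-]^2
Q = (1.17 x 10^-3)^3(2.29 × 10^-5)^2 = 8.4 × 10^-19
Q > Ksp, so Ba3(PO4)2 will precipitate.

Q = 8.4 x 10^-19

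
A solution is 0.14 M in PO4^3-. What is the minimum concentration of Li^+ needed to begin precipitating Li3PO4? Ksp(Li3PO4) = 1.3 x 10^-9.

[Li^+] = 2.1e-3 M

Li3PO4(s) ⇌ 3 Li^+(aq) + PO4^3-(aq)
Ksp = [Li^+]^3[PO4^3-]
Precipitation begins when Q = Ksp. With [PO4^3-] = 0.14 M:
1.3 x 10^-9 = (0.14) × [Li^+]^3
[Li^+] = (1.3 x 10^-9 / 1.4 × 10^-1)^(1/3) = 2.1 × 10^-3 M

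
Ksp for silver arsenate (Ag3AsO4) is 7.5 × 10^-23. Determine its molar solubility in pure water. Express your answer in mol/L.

Ag3AsO4(s) ⇌ 3 Ag^+(aq) + AsO4^3-(aq)
Ksp = [Ag^+]^3[AsO4^3-]
With molar solubility s: [Ag^+] = 3s, [AsO4^3-] = s.
Ksp = (3s)^3s = 27s^4
Solving, s = (7.5 × 10^-23/27)^(1/4) = 1.3 x 10^-6 M

1.3 × 10^-6 M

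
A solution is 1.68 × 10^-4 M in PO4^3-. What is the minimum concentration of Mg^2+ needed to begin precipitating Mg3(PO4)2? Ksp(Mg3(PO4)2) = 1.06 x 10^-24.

Mg3(PO4)2(s) <=> 3 Mg^2+(aq) + 2 PO4^3-(aq)
Ksp = [Mg^2+]^3[PO4^3-]^2
Precipitation begins when Q = Ksp. With [PO4^3-] = 1.68 × 10^-4 M:
1.06 x 10^-24 = (1.68 × 10^-4)^2 × [Mg^2+]^3
[Mg^2+] = (1.06 x 10^-24 / 2.822 × 10^-8)^(1/3) = 3.35 × 10^-6 M

[Mg^2+] ≈ 3.35e-6 M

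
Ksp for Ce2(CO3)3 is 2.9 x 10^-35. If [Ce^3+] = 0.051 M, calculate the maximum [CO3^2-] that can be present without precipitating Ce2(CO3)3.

Ce2(CO3)3(s) ⇌ 2 Ce^3+(aq) + 3 CO3^2-(aq)
Ksp = [Ce^3+]^2[CO3^2-]^3
Precipitation begins when Q = Ksp. With [Ce^3+] = 0.051 M:
2.9 x 10^-35 = (0.051)^2 × [CO3^2-]^3
[CO3^2-] = (2.9 x 10^-35 / 2.60 x 10^-3)^(1/3) = 2.2 × 10^-11 M

2.2 × 10^-11 M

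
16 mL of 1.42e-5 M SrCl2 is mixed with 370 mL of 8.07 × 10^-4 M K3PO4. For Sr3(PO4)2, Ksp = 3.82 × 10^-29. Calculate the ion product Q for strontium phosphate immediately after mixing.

Q ≈ 1.22 x 10^-25

Total volume = 16 + 370 = 386 mL.
[Sr^2+] = 1.42 × 10^-5 × (16/386) = 5.886 × 10^-7 M
[PO4^3-] = 8.07 × 10^-4 × (370/386) = 7.735 × 10^-4 M
Sr3(PO4)2(s) ⇌ 3 Sr^2+ + 2 PO4^3-, so Q = [Sr^2+]^3[PO4^3-]^2
Q = (5.886 × 10^-7)^3(7.735 x 10^-4)^2 = 1.22 × 10^-25
Q > Ksp, so Sr3(PO4)2 will precipitate.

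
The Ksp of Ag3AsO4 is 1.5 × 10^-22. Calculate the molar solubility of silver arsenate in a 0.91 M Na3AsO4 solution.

Ag3AsO4(s) ⇌ 3 Ag^+(aq) + AsO4^3-(aq)
Ksp = [Ag^+]^3[AsO4^3-]
If s mol/L dissolves here, [Ag^+] = 3s, [AsO4^3-] = 0.91 + s ≈ 0.91 (since AsO4^3- from Na3AsO4 dominates).
Ksp ≈ (3s)^3 × 0.91
s = 1.8 x 10^-8 M
Check: s = 1.8 × 10^-8 ≪ 0.91, so the approximation is valid.

s = 1.8 × 10^-8 M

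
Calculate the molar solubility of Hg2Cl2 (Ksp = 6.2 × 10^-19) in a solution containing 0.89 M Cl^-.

s ≈ 7.8 × 10^-19 M

Hg2Cl2(s) <=> Hg2^2+(aq) + 2 Cl^-(aq)
Ksp = [Hg2^2+][Cl^-]^2
Let s = moles of Hg2Cl2 that dissolve per litre. [Hg2^2+] = s, [Cl^-] = 0.89 + 2s ≈ 0.89 (Ksp is small, so little additional dissolves).
Ksp ≈ s × (0.89)^2
s = 7.8 × 10^-19 M
Check: 2s = 1.6 x 10^-18 ≪ 0.89, so the approximation is valid.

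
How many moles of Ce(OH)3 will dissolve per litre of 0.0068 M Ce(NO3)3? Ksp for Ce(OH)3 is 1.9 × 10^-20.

s ≈ 4.7 × 10^-7 M

Ce(OH)3(s) ⇌ Ce^3+(aq) + 3 OH^-(aq)
Ksp = [Ce^3+][OH^-]^3
If s mol/L dissolves here, [Ce^3+] = 0.0068 + s ≈ 0.0068, [OH^-] = 3s (since Ce^3+ from Ce(NO3)3 dominates).
Ksp ≈ 0.0068 × (3s)^3
s = 4.7 x 10^-7 M
Check: s = 4.7 x 10^-7 ≪ 0.0068, so the approximation is valid.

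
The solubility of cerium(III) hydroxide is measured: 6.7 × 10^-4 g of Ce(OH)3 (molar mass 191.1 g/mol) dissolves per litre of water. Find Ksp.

Molar solubility s = (6.7 × 10^-4 g/L) / (191.1 g/mol) = 3.51 × 10^-6 M.
Ce(OH)3(s) ⇌ Ce^3+(aq) + 3 OH^-(aq)
If s mol/L of Ce(OH)3 dissolves, [Ce^3+] = s and [OH^-] = 3s.
Ksp = [Ce^3+][OH^-]^3
Substituting: Ksp = s(3s)^3 = 27s^4
With s = 3.51 × 10^-6: Ksp = 4.1 × 10^-21

Ksp ≈ 4.1 × 10^-21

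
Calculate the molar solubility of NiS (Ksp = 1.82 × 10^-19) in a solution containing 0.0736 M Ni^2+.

NiS(s) ⇌ Ni^2+ + S^2-
Ksp = [Ni^2+][S^2-]
Let s be the molar solubility in this solution. [Ni^2+] = 0.0736 + s ≈ 0.0736, [S^2-] = s (since the Ni^2+ already present dominates).
Ksp ≈ 0.0736 × s
s = 2.47 x 10^-18 M
Check: s = 2.5 x 10^-18 ≪ 0.0736, so the approximation is valid.

2.47 x 10^-18 M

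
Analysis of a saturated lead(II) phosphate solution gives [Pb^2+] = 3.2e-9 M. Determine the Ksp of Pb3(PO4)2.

Pb3(PO4)2(s) <=> 3 Pb^2+(aq) + 2 PO4^3-(aq)
Stoichiometry gives [PO4^3-] = (2/3)[Pb^2+] = 2.13 × 10^-9 M.
Ksp = [Pb^2+]^3[PO4^3-]^2
Ksp = (3.2 x 10^-9)^3 × (2.13 x 10^-9)^2 = 1.5 × 10^-43

Ksp = 1.5 × 10^-43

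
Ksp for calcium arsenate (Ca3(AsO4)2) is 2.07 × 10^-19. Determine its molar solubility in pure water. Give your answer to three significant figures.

7.19 × 10^-5 M

Ca3(AsO4)2(s) ⇌ 3 Ca^2+ + 2 AsO4^3-
Ksp = [Ca^2+]^3[AsO4^3-]^2
For each mole of Ca3(AsO4)2 that dissolves: [Ca^2+] = 3s, [AsO4^3-] = 2s.
Ksp = (3s)^3(2s)^2 = 108s^5
s^5 = 2.07 × 10^-19 / 108, so s = 7.19 × 10^-5 M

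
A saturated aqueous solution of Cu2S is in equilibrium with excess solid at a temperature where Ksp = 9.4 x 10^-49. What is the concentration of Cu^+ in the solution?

[Cu^+] ≈ 1.2e-16 M

Cu2S(s) ⇌ 2 Cu^+ + S^2-
Ksp = [Cu^+]^2[S^2-]
Let s = molar solubility. Then [Cu^+] = 2s and [S^2-] = s.
So Ksp = (2s)^2 × s = 4s^3
Solving, s = (9.4 x 10^-49/4)^(1/3) = 6.17 x 10^-17 M
[Cu^+] = 2s = 1.2 × 10^-16 M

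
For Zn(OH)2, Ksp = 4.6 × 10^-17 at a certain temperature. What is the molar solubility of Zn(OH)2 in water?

2.3 × 10^-6 M

Zn(OH)2(s) ⇌ Zn^2+(aq) + 2 OH^-(aq)
Ksp = [Zn^2+][OH^-]^2
For each mole of Zn(OH)2 that dissolves: [Zn^2+] = s, [OH^-] = 2s.
So Ksp = s × (2s)^2 = 4s^3
s^3 = 4.6 × 10^-17 / 4, so s = 2.3 × 10^-6 M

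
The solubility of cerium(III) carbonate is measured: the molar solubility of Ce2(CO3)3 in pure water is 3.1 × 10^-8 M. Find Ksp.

3.1e-36

Ce2(CO3)3(s) <=> 2 Ce^3+(aq) + 3 CO3^2-(aq)
With molar solubility s: [Ce^3+] = 2s, [CO3^2-] = 3s.
Ksp = [Ce^3+]^2[CO3^2-]^3
Substituting: Ksp = (2s)^2(3s)^3 = 108s^5
Ksp = 108 × (3.1 × 10^-8)^5 = 3.1 × 10^-36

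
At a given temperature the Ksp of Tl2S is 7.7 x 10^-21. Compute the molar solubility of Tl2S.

Tl2S(s) ⇌ 2 Tl^+(aq) + S^2-(aq)
Ksp = [Tl^+]^2[S^2-]
Let s = molar solubility. Then [Tl^+] = 2s and [S^2-] = s.
Substituting: Ksp = (2s)^2s = 4s^3
s^3 = 7.7 x 10^-21 / 4, so s = 1.2 × 10^-7 M

s = 1.2 x 10^-7 M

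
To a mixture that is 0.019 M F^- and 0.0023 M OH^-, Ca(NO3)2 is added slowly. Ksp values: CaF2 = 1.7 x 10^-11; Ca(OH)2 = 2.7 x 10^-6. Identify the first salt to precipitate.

CaF2

Each salt begins to precipitate when Q = Ksp, i.e. when [Ca^2+] reaches its threshold.
For CaF2: 1.7 x 10^-11 = (0.019)^2 × [Ca^2+]  ⇒  [Ca^2+] = 4.7 × 10^-8 M.
For Ca(OH)2: 2.7 x 10^-6 = (0.0023)^2 × [Ca^2+]  ⇒  [Ca^2+] = 5.1 × 10^-1 M.
The salt with the lower threshold [Ca^2+] precipitates first: CaF2.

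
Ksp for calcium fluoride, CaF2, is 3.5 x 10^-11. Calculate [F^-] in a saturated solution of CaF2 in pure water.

CaF2(s) ⇌ Ca^2+ + 2 F^-
Ksp = [Ca^2+][F^-]^2
Let s = molar solubility. Then [Ca^2+] = s and [F^-] = 2s.
Ksp = s(2s)^2 = 4s^3
s = (3.5 x 10^-11 / 4)^(1/3) = 2.06 × 10^-4 M
[F^-] = 2s = 4.1 x 10^-4 M

[F^-] ≈ 4.1e-4 M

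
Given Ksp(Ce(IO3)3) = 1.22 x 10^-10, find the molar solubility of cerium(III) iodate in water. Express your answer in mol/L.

Ce(IO3)3(s) <=> Ce^3+ + 3 IO3^-
Ksp = [Ce^3+][IO3^-]^3
For each mole of Ce(IO3)3 that dissolves: [Ce^3+] = s, [IO3^-] = 3s.
So Ksp = s × (3s)^3 = 27s^4
Solving, s = (1.22 x 10^-10/27)^(1/4) = 1.46 × 10^-3 M

s = 1.46e-3 M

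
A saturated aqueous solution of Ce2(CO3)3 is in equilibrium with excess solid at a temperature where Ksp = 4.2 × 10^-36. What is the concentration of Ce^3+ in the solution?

Ce2(CO3)3(s) ⇌ 2 Ce^3+ + 3 CO3^2-
Ksp = [Ce^3+]^2[CO3^2-]^3
For each mole of Ce2(CO3)3 that dissolves: [Ce^3+] = 2s, [CO3^2-] = 3s.
So Ksp = (2s)^2 × (3s)^3 = 108s^5
s^5 = 4.2 × 10^-36 / 108, so s = 3.30 × 10^-8 M
[Ce^3+] = 2s = 6.6 × 10^-8 M

6.6 × 10^-8 M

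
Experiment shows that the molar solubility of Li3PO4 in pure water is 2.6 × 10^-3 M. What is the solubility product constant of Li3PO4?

Li3PO4(s) ⇌ 3 Li^+ + PO4^3-
For each mole of Li3PO4 that dissolves: [Li^+] = 3s, [PO4^3-] = s.
Ksp = [Li^+]^3[PO4^3-]
So Ksp = (3s)^3 × s = 27s^4
Ksp = 27 × (2.6 × 10^-3)^4 = 1.2 × 10^-9

1.2 x 10^-9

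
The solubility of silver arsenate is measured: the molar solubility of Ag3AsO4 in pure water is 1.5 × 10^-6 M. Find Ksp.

Ksp ≈ 1.4 × 10^-22

Ag3AsO4(s) <=> 3 Ag^+ + AsO4^3-
If s mol/L of Ag3AsO4 dissolves, [Ag^+] = 3s and [AsO4^3-] = s.
Ksp = [Ag^+]^3[AsO4^3-]
Substituting: Ksp = (3s)^3s = 27s^4
With s = 1.5 × 10^-6: Ksp = 1.4 × 10^-22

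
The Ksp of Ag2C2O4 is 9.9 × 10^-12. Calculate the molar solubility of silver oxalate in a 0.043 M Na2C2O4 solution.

Ag2C2O4(s) ⇌ 2 Ag^+(aq) + C2O4^2-(aq)
Ksp = [Ag^+]^2[C2O4^2-]
If s mol/L dissolves here, [Ag^+] = 2s, [C2O4^2-] = 0.043 + s ≈ 0.043 (since C2O4^2- from Na2C2O4 dominates).
Ksp ≈ (2s)^2 × 0.043
s = 7.6 × 10^-6 M
Check: s = 7.6 × 10^-6 ≪ 0.043, so the approximation is valid.

s = 7.6e-6 M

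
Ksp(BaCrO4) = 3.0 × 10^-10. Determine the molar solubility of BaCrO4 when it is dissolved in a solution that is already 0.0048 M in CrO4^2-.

BaCrO4(s) ⇌ Ba^2+(aq) + CrO4^2-(aq)
Ksp = [Ba^2+][CrO4^2-]
Let s be the molar solubility in this solution. [Ba^2+] = s, [CrO4^2-] = 0.0048 + s ≈ 0.0048 (common-ion effect: CrO4^2- is already 0.0048 M).
Ksp ≈ s × 0.0048
s = 6.3 × 10^-8 M
Check: s = 6.3 × 10^-8 ≪ 0.0048, so the approximation is valid.

s = 6.3e-8 M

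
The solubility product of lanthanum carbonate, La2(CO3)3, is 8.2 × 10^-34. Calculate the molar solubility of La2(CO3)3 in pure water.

La2(CO3)3(s) ⇌ 2 La^3+ + 3 CO3^2-
Ksp = [La^3+]^2[CO3^2-]^3
With molar solubility s: [La^3+] = 2s, [CO3^2-] = 3s.
So Ksp = (2s)^2 × (3s)^3 = 108s^5
s = (8.2 × 10^-34 / 108)^(1/5) = 9.5 x 10^-8 M

s ≈ 9.5 x 10^-8 M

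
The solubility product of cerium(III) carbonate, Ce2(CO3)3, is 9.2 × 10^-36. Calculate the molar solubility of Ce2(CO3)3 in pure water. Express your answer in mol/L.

Ce2(CO3)3(s) <=> 2 Ce^3+ + 3 CO3^2-
Ksp = [Ce^3+]^2[CO3^2-]^3
For each mole of Ce2(CO3)3 that dissolves: [Ce^3+] = 2s, [CO3^2-] = 3s.
So Ksp = (2s)^2 × (3s)^3 = 108s^5
s^5 = 9.2 × 10^-36 / 108, so s = 3.9 × 10^-8 M

s = 3.9 × 10^-8 M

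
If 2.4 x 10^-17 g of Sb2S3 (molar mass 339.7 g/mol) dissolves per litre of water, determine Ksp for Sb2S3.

Ksp = 1.9 × 10^-94

Molar solubility s = (2.4 × 10^-17 g/L) / (339.7 g/mol) = 7.07 × 10^-20 M.
Sb2S3(s) ⇌ 2 Sb^3+ + 3 S^2-
For each mole of Sb2S3 that dissolves: [Sb^3+] = 2s, [S^2-] = 3s.
Ksp = [Sb^3+]^2[S^2-]^3
So Ksp = (2s)^2 × (3s)^3 = 108s^5
Ksp = 108 × (7.07 x 10^-20)^5 = 1.9 × 10^-94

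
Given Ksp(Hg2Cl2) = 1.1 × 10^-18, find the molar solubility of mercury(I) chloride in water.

s = 6.5 x 10^-7 M

Hg2Cl2(s) <=> Hg2^2+ + 2 Cl^-
Ksp = [Hg2^2+][Cl^-]^2
Let s = molar solubility. Then [Hg2^2+] = s and [Cl^-] = 2s.
Ksp = s(2s)^2 = 4s^3
Solving, s = (1.1 × 10^-18/4)^(1/3) = 6.5 × 10^-7 M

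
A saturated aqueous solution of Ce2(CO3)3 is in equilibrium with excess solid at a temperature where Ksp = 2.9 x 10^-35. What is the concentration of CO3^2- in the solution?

[CO3^2-] = 1.5 × 10^-7 M

Ce2(CO3)3(s) <=> 2 Ce^3+ + 3 CO3^2-
Ksp = [Ce^3+]^2[CO3^2-]^3
With molar solubility s: [Ce^3+] = 2s, [CO3^2-] = 3s.
Substituting: Ksp = (2s)^2(3s)^3 = 108s^5
s = (2.9 x 10^-35 / 108)^(1/5) = 4.85 x 10^-8 M
[CO3^2-] = 3s = 1.5 × 10^-7 M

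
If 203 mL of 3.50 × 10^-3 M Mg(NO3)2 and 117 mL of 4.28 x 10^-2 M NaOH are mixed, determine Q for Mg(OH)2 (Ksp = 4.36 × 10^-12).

Total volume = 203 + 117 = 320 mL.
[Mg^2+] = 3.50 × 10^-3 × (203/320) = 2.220 x 10^-3 M
[OH^-] = 4.28 × 10^-2 × (117/320) = 1.565 × 10^-2 M
Mg(OH)2(s) <=> Mg^2+(aq) + 2 OH^-(aq), so Q = [Mg^2+][OH^-]^2
Q = (2.220 × 10^-3)(1.565 × 10^-2)^2 = 5.44 x 10^-7
Q > Ksp, so Mg(OH)2 will precipitate.

Q ≈ 5.44e-7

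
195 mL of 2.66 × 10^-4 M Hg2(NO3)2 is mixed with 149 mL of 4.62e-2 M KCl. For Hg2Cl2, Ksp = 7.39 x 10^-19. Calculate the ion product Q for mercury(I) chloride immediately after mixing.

Total volume = 195 + 149 = 344 mL.
[Hg2^2+] = 2.66 x 10^-4 × (195/344) = 1.508 × 10^-4 M
[Cl^-] = 4.62 x 10^-2 × (149/344) = 2.001 × 10^-2 M
Hg2Cl2(s) ⇌ Hg2^2+ + 2 Cl^-, so Q = [Hg2^2+][Cl^-]^2
Q = (1.508 x 10^-4)(2.001 × 10^-2)^2 = 6.04 × 10^-8
Q > Ksp, so Hg2Cl2 will precipitate.

6.04e-8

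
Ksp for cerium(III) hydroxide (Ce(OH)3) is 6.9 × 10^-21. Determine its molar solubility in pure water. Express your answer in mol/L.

s = 4.0 × 10^-6 M

Ce(OH)3(s) ⇌ Ce^3+ + 3 OH^-
Ksp = [Ce^3+][OH^-]^3
If s mol/L of Ce(OH)3 dissolves, [Ce^3+] = s and [OH^-] = 3s.
Substituting: Ksp = s(3s)^3 = 27s^4
Solving, s = (6.9 × 10^-21/27)^(1/4) = 4.0 × 10^-6 M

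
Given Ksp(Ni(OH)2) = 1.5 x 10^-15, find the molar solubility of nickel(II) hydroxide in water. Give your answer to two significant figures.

Ni(OH)2(s) ⇌ Ni^2+(aq) + 2 OH^-(aq)
Ksp = [Ni^2+][OH^-]^2
If s mol/L of Ni(OH)2 dissolves, [Ni^2+] = s and [OH^-] = 2s.
So Ksp = s × (2s)^2 = 4s^3
s^3 = 1.5 x 10^-15 / 4, so s = 7.2 × 10^-6 M

7.2 x 10^-6 M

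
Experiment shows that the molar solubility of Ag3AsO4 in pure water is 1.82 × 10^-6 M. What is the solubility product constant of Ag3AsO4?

Ag3AsO4(s) <=> 3 Ag^+ + AsO4^3-
If s mol/L of Ag3AsO4 dissolves, [Ag^+] = 3s and [AsO4^3-] = s.
Ksp = [Ag^+]^3[AsO4^3-]
So Ksp = (3s)^3 × s = 27s^4
Ksp = 27 × (1.82 × 10^-6)^4 = 2.96 × 10^-22

Ksp ≈ 2.96 × 10^-22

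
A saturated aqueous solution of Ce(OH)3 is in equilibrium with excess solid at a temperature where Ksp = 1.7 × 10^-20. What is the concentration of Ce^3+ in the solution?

Ce(OH)3(s) <=> Ce^3+(aq) + 3 OH^-(aq)
Ksp = [Ce^3+][OH^-]^3
If s mol/L of Ce(OH)3 dissolves, [Ce^3+] = s and [OH^-] = 3s.
Ksp = s(3s)^3 = 27s^4
Solving, s = (1.7 × 10^-20/27)^(1/4) = 5.01 × 10^-6 M
[Ce^3+] = s = 5.0 × 10^-6 M

5.0 × 10^-6 M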